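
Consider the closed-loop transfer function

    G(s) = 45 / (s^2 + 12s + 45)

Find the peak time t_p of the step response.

Comparing s^2 + 12s + 45 to s^2 + 2ζωₙs + ωₙ²: ωₙ = √45 ≈ 6.708 rad/s and ζ = 12/(2·√45) ≈ 0.8944.
ζωₙ = 12/2 = 6, so ω_d = ωₙ√(1−ζ²) = √(ωₙ² − (ζωₙ)²) = √(45 − 6²) = √9 = 3 rad/s.
t_p = π/ω_d = π/3 ≈ 1.047 s.

t_p ≈ 1.047 s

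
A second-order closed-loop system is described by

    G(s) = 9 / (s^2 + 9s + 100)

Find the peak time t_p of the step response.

Comparing s^2 + 9s + 100 to s^2 + 2ζωₙs + ωₙ²: ωₙ = 10 rad/s and ζ = 9/(2·10) = 0.45.
ζωₙ = 9/2 = 4.5, so ω_d = ωₙ√(1−ζ²) = √(ωₙ² − (ζωₙ)²) = √(100 − 4.5²) = √79.75 ≈ 8.930 rad/s.
t_p = π/ω_d = π/8.930 ≈ 0.3518 s.

t_p ≈ 0.3518 s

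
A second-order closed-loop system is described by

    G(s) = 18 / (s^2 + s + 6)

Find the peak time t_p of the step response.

Comparing s^2 + s + 6 to s^2 + 2ζωₙs + ωₙ²: ωₙ = √6 ≈ 2.449 rad/s and ζ = 1/(2·√6) ≈ 0.2041.
ζωₙ = 1/2 = 0.5, so ω_d = ωₙ√(1−ζ²) = √(ωₙ² − (ζωₙ)²) = √(6 − 0.5²) = √5.75 ≈ 2.398 rad/s.
t_p = π/ω_d = π/2.398 ≈ 1.310 s.

t_p ≈ 1.310 s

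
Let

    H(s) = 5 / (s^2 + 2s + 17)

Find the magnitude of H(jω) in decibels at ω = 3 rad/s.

Substitute s = j3: numerator = 5, denominator = 8 + j6.
|H(j3)| = |5| / |8 + j6| = 5 / 10 = 0.5000.
In decibels: 20·log₁₀(0.5000) ≈ -6.02 dB.

|H(j3)|_dB ≈ -6.02 dB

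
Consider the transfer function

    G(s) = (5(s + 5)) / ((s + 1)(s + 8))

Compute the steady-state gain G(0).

At s = 0 each factor (s + a) contributes a and each (s^2 + bs + c) contributes c.
G(0) = 5·(5) / ((1) · (8)) = 25/8 = 25/8.

G(0) = 25/8 ≈ 3.125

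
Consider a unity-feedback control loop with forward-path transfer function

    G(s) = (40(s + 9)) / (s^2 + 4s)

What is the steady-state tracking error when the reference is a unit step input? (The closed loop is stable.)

G(s) has one pole at the origin.
This is a Type 1 system; for a step input the steady-state error is zero.

e_ss = 0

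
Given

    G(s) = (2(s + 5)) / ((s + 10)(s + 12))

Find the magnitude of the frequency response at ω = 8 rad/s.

Substitute s = j8: numerator = 10 + j16, denominator = 56 + j176.
|G(j8)| = |10 + j16| / |56 + j176| = 18.868 / 184.69 ≈ 0.1022.

|G(j8)| ≈ 0.1022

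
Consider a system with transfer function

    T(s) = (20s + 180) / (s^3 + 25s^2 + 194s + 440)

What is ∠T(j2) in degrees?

∠T(j2) ≈ -35.65°

At s = j2: numerator = 180 + j40, denominator = 340 + j380.
∠T = ∠num − ∠den = 12.529° − (48.180°) = -35.65°.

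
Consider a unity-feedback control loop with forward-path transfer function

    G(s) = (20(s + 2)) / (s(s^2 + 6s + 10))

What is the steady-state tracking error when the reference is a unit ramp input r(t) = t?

e_ss = 0.2500

G(s) has one pole at the origin.
This is a Type 1 system. Kv = lim_{s→0} s·G(s) = 40/10 = 4.
e_ss = 1/Kv = 1/(4) = 1/4 ≈ 0.2500.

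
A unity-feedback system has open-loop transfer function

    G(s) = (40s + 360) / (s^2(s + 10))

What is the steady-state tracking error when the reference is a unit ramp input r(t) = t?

e_ss = 0

G(s) has 2 poles at the origin.
This is a Type 2 system; for a ramp input the steady-state error is zero.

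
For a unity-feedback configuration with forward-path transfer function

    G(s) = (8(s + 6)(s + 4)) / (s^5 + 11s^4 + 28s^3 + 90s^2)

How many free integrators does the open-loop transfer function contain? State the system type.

Type 2

The denominator has 2 factors of s at the origin (free integrators), so this is a Type 2 system.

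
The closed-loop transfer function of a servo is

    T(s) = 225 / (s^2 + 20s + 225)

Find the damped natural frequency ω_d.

Comparing s^2 + 20s + 225 to s^2 + 2ζωₙs + ωₙ²: ωₙ = 15 rad/s and ζ = 20/(2·15) ≈ 0.6667.
ζωₙ = 20/2 = 10, so ω_d = ωₙ√(1−ζ²) = √(ωₙ² − (ζωₙ)²) = √(225 − 10²) = √125 ≈ 11.18 rad/s.

ω_d ≈ 11.18 rad/s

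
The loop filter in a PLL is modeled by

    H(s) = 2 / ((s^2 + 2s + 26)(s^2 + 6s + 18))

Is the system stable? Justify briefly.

The poles can be read from the denominator factors: s = -1 ± 5j, -3 ± 3j.
Since all poles lie strictly in the left half-plane, the system is stable.

stable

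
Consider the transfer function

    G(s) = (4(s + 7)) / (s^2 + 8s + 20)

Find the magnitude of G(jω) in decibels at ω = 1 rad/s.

Substitute s = j1: numerator = 28 + j4, denominator = 19 + j8.
|G(j1)| = |28 + j4| / |19 + j8| = 28.284 / 20.616 ≈ 1.372.
In decibels: 20·log₁₀(1.372) ≈ 2.75 dB.

|G(j1)|_dB ≈ 2.75 dB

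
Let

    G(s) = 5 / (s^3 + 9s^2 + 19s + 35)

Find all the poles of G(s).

The poles are the roots of the denominator s^3 + 9s^2 + 19s + 35 = 0.
Trying s = -7: the polynomial evaluates to 0, so (s + 7) is a factor.
Dividing out leaves s^2 + 2s + 5 = 0.
The quadratic formula then gives s = -1 ± 2j.

s = -1 + 2j, -1 - 2j, -7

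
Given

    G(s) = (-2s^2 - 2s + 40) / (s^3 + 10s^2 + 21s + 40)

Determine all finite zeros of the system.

s = -5, 4

Set the numerator to zero: -2s^2 - 2s + 40 = 0, i.e. -2·(s^2 + s - 20) = 0.
Factoring: (s + 5)(s - 4) = 0.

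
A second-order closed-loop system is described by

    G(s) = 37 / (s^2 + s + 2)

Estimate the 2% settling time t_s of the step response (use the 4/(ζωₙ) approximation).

t_s ≈ 8 s

Comparing s^2 + s + 2 to s^2 + 2ζωₙs + ωₙ²: ωₙ = √2 ≈ 1.414 rad/s and ζ = 1/(2·√2) ≈ 0.3536.
ζωₙ = 1/2 = 0.5, so t_s ≈ 4/(ζωₙ) = 4/0.5 = 8 s.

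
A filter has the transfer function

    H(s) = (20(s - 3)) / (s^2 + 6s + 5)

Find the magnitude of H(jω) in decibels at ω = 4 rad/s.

|H(j4)|_dB ≈ 11.6 dB

Substitute s = j4: numerator = -60 + j80, denominator = -11 + j24.
|H(j4)| = |-60 + j80| / |-11 + j24| = 100 / 26.401 ≈ 3.788.
In decibels: 20·log₁₀(3.788) ≈ 11.6 dB.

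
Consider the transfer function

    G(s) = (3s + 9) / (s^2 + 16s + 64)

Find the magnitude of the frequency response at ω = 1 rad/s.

|G(j1)| ≈ 0.1460

Substitute s = j1: numerator = 9 + j3, denominator = 63 + j16.
|G(j1)| = |9 + j3| / |63 + j16| = 9.4868 / 65 ≈ 0.1460.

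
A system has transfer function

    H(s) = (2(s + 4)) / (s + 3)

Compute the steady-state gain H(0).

H(0) = 8/3 ≈ 2.667

At s = 0 each factor (s + a) contributes a and each (s^2 + bs + c) contributes c.
H(0) = 2·(4) / ((3)) = 8/3 = 8/3.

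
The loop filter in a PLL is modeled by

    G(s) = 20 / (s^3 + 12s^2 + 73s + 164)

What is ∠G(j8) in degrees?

∠G(j8) ≈ -173.2°

At s = j8: numerator = 20, denominator = -604 + j72.
∠G = ∠num − ∠den = 0° − (173.20°) = -173.2°.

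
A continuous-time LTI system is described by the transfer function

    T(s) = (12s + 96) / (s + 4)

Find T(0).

T(0) = 24

Set s = 0: T(0) = (96) / (4) = 24.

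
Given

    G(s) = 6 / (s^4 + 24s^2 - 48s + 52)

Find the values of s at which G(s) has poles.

The poles are the roots of the denominator s^4 + 24s^2 - 48s + 52 = 0.
No real roots exist; factor into two real quadratics: (s^2 - 2s + 2)(s^2 + 2s + 26) = 0.
Each quadratic gives a conjugate pair via the quadratic formula.

s = 1 + j, 1 - j, -1 + 5j, -1 - 5j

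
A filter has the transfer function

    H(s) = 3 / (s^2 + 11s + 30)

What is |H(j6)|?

Substitute s = j6: numerator = 3, denominator = -6 + j66.
|H(j6)| = |3| / |-6 + j66| = 3 / 66.272 ≈ 0.04527.

|H(j6)| ≈ 0.04527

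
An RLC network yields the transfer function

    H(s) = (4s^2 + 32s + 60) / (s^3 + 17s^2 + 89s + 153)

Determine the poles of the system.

The poles are the roots of the denominator s^3 + 17s^2 + 89s + 153 = 0.
Trying s = -9: the polynomial evaluates to 0, so (s + 9) is a factor.
Dividing out leaves s^2 + 8s + 17 = 0.
The quadratic formula then gives s = -4 ± 1j.

s = -4 ± j, -9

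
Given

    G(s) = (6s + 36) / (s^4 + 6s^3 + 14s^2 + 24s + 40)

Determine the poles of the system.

The poles are the roots of the denominator s^4 + 6s^3 + 14s^2 + 24s + 40 = 0.
No real roots exist; factor into two real quadratics: (s^2 + 4)(s^2 + 6s + 10) = 0.
Each quadratic gives a conjugate pair via the quadratic formula.

s = 2j, -2j, -3 + j, -3 - j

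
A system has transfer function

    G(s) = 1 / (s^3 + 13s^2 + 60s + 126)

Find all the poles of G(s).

s = -3 + 3j, -3 - 3j, -7

The poles are the roots of the denominator s^3 + 13s^2 + 60s + 126 = 0.
Trying s = -7: the polynomial evaluates to 0, so (s + 7) is a factor.
Dividing out leaves s^2 + 6s + 18 = 0.
The quadratic formula then gives s = -3 ± 3j.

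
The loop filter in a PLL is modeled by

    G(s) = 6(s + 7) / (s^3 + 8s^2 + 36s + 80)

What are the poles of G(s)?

The poles are the roots of the denominator s^3 + 8s^2 + 36s + 80 = 0.
Trying s = -4: the polynomial evaluates to 0, so (s + 4) is a factor.
Dividing out leaves s^2 + 4s + 20 = 0.
The quadratic formula then gives s = -2 ± 4j.

s = -4, -2 + 4j, -2 - 4j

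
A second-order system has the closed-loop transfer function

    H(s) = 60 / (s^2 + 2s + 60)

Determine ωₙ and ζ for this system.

ωₙ ≈ 7.746 rad/s, ζ ≈ 0.1291

Compare the denominator to the standard form s^2 + 2ζωₙs + ωₙ².
ωₙ² = 60, so ωₙ = √60 ≈ 7.746 rad/s.
2ζωₙ = 2, so ζ = 2/(2·√60) ≈ 0.1291.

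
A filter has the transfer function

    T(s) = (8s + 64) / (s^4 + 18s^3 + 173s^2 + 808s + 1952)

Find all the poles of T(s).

s = -4 ± 4j, -5 ± 6j

The poles are the roots of the denominator s^4 + 18s^3 + 173s^2 + 808s + 1952 = 0.
No real roots exist; factor into two real quadratics: (s^2 + 8s + 32)(s^2 + 10s + 61) = 0.
Each quadratic gives a conjugate pair via the quadratic formula.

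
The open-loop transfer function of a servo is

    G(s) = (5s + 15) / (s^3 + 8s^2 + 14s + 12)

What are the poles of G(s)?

s = -1 ± j, -6

The poles are the roots of the denominator s^3 + 8s^2 + 14s + 12 = 0.
Trying s = -6: the polynomial evaluates to 0, so (s + 6) is a factor.
Dividing out leaves s^2 + 2s + 2 = 0.
The quadratic formula then gives s = -1 ± 1j.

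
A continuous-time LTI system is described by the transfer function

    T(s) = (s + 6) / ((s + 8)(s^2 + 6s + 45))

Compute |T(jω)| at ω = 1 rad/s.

Substitute s = j1: numerator = 6 + j1, denominator = 346 + j92.
|T(j1)| = |6 + j1| / |346 + j92| = 6.0828 / 358.02 ≈ 0.01699.

|T(j1)| ≈ 0.01699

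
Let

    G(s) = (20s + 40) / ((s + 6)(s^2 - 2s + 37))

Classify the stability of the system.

The poles can be read from the denominator factors: s = -6, 1 ± 6j.
Since the pole(s) at s = 1 ± 6j lie in the right half-plane, the system is unstable.

unstable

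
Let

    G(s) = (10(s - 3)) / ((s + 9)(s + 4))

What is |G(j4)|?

Substitute s = j4: numerator = -30 + j40, denominator = 20 + j52.
|G(j4)| = |-30 + j40| / |20 + j52| = 50 / 55.714 ≈ 0.8974.

|G(j4)| ≈ 0.8974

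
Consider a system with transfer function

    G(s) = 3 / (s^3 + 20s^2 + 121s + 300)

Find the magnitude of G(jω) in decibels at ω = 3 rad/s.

Substitute s = j3: numerator = 3, denominator = 120 + j336.
|G(j3)| = |3| / |120 + j336| = 3 / 356.79 ≈ 0.008408.
In decibels: 20·log₁₀(0.008408) ≈ -41.5 dB.

|G(j3)|_dB ≈ -41.5 dB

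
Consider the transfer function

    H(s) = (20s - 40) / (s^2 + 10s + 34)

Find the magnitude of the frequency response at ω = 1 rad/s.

|H(j1)| ≈ 1.297

Substitute s = j1: numerator = -40 + j20, denominator = 33 + j10.
|H(j1)| = |-40 + j20| / |33 + j10| = 44.721 / 34.482 ≈ 1.297.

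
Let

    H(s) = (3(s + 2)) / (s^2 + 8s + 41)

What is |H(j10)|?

|H(j10)| ≈ 0.3078

Substitute s = j10: numerator = 6 + j30, denominator = -59 + j80.
|H(j10)| = |6 + j30| / |-59 + j80| = 30.594 / 99.403 ≈ 0.3078.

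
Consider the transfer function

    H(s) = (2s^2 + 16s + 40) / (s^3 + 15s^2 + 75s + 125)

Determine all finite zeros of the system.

Set the numerator to zero: 2s^2 + 16s + 40 = 0, i.e. 2·(s^2 + 8s + 20) = 0.
Factoring: (s^2 + 8s + 20) = 0.

s = -4 + 2j, -4 - 2j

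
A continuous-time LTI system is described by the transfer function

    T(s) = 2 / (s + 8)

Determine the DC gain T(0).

At s = 0 each factor (s + a) contributes a and each (s^2 + bs + c) contributes c.
T(0) = 2·1 / ((8)) = 2/8 = 1/4.

T(0) = 1/4 ≈ 0.2500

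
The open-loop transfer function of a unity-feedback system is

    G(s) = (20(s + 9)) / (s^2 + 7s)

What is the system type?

The denominator has 1 factor of s at the origin (free integrator), so this is a Type 1 system.

Type 1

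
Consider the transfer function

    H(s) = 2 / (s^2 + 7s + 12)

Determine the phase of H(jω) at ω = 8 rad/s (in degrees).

At s = j8: numerator = 2, denominator = -52 + j56.
∠H = ∠num − ∠den = 0° − (132.88°) = -132.9°.

∠H(j8) ≈ -132.9°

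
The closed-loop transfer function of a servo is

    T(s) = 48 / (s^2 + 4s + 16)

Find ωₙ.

ωₙ = 4 rad/s

Compare the denominator to the standard form s^2 + 2ζωₙs + ωₙ².
ωₙ² = 16, so ωₙ = 4 rad/s.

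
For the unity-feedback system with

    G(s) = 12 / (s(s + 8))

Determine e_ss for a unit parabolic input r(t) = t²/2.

G(s) has one pole at the origin.
This is a Type 1 system; Ka = lim_{s→0} s^2·G(s) = 0, so the steady-state error for a parabola input is infinite.

e_ss = ∞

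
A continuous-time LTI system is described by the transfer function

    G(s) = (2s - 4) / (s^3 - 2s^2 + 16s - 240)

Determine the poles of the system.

s = -2 + 6j, -2 - 6j, 6

The poles are the roots of the denominator s^3 - 2s^2 + 16s - 240 = 0.
Trying s = 6: the polynomial evaluates to 0, so (s - 6) is a factor.
Dividing out leaves s^2 + 4s + 40 = 0.
The quadratic formula then gives s = -2 ± 6j.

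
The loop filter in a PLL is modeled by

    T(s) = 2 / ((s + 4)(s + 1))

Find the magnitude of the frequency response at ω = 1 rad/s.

|T(j1)| ≈ 0.3430

Substitute s = j1: numerator = 2, denominator = 3 + j5.
|T(j1)| = |2| / |3 + j5| = 2 / 5.8310 ≈ 0.3430.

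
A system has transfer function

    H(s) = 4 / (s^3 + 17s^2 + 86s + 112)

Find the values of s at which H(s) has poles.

The poles are the roots of the denominator s^3 + 17s^2 + 86s + 112 = 0.
Trying s = -8: the polynomial evaluates to 0, so (s + 8) is a factor.
Dividing out leaves s^2 + 9s + 14 = 0.
Factoring the quadratic: (s + 2)(s + 7) = 0.

s = -8, -2, -7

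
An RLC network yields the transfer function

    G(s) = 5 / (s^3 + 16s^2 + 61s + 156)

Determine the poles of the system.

s = -2 ± 3j, -12

The poles are the roots of the denominator s^3 + 16s^2 + 61s + 156 = 0.
Trying s = -12: the polynomial evaluates to 0, so (s + 12) is a factor.
Dividing out leaves s^2 + 4s + 13 = 0.
The quadratic formula then gives s = -2 ± 3j.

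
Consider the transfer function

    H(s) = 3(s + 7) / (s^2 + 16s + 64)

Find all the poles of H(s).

s = -8, -8

The poles are the roots of the denominator s^2 + 16s + 64 = 0.
Factoring: (s + 8)^2 = 0, so s = -8 and s = -8.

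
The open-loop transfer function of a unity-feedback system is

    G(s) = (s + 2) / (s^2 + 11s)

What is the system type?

Type 1

Factor s from the denominator: s^2 + 11s = s·(s + 11).
There is 1 pole at the origin, so the system is Type 1.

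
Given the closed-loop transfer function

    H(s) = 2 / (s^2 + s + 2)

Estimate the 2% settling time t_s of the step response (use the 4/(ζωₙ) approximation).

Comparing s^2 + s + 2 to s^2 + 2ζωₙs + ωₙ²: ωₙ = √2 ≈ 1.414 rad/s and ζ = 1/(2·√2) ≈ 0.3536.
ζωₙ = 1/2 = 0.5, so t_s ≈ 4/(ζωₙ) = 4/0.5 = 8 s.

t_s ≈ 8 s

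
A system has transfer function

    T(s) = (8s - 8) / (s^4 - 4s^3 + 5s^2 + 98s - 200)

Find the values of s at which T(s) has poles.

The poles are the roots of the denominator s^4 - 4s^3 + 5s^2 + 98s - 200 = 0.
Trying s = 2: the polynomial evaluates to 0, so (s - 2) is a factor.
Dividing out leaves s^3 - 2s^2 + s + 100 = 0.
This factors further as (s^2 - 6s + 25)(s + 4) = 0.

s = 3 ± 4j, 2, -4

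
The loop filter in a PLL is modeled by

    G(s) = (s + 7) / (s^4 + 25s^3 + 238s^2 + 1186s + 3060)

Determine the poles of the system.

s = -3 + 5j, -3 - 5j, -9, -10

The poles are the roots of the denominator s^4 + 25s^3 + 238s^2 + 1186s + 3060 = 0.
Trying s = -9: the polynomial evaluates to 0, so (s + 9) is a factor.
Dividing out leaves s^3 + 16s^2 + 94s + 340 = 0.
This factors further as (s^2 + 6s + 34)(s + 10) = 0.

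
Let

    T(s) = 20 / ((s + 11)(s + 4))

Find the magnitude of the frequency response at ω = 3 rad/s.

Substitute s = j3: numerator = 20, denominator = 35 + j45.
|T(j3)| = |20| / |35 + j45| = 20 / 57.009 ≈ 0.3508.

|T(j3)| ≈ 0.3508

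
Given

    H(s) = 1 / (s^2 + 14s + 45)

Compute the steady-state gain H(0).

H(0) = 1/45 ≈ 0.02222

Set s = 0: H(0) = (1) / (45) = 1/45.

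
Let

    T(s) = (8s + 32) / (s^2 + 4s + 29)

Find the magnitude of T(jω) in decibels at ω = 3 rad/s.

|T(j3)|_dB ≈ 4.69 dB

Substitute s = j3: numerator = 32 + j24, denominator = 20 + j12.
|T(j3)| = |32 + j24| / |20 + j12| = 40 / 23.324 ≈ 1.715.
In decibels: 20·log₁₀(1.715) ≈ 4.69 dB.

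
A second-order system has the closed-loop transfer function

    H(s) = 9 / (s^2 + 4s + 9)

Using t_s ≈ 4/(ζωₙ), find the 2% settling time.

Comparing s^2 + 4s + 9 to s^2 + 2ζωₙs + ωₙ²: ωₙ = 3 rad/s and ζ = 4/(2·3) ≈ 0.6667.
ζωₙ = 4/2 = 2, so t_s ≈ 4/(ζωₙ) = 4/2 = 2 s.

t_s ≈ 2 s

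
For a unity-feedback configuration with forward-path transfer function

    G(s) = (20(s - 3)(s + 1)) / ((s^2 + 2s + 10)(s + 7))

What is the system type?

The denominator has no factor of s at the origin — no free integrator — so this is a Type 0 system.

Type 0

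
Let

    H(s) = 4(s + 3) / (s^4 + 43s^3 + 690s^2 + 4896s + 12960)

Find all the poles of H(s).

The poles are the roots of the denominator s^4 + 43s^3 + 690s^2 + 4896s + 12960 = 0.
Trying s = -10: the polynomial evaluates to 0, so (s + 10) is a factor.
Dividing out leaves s^3 + 33s^2 + 360s + 1296 = 0.
This factors further as (s + 12)^2(s + 9) = 0.

s = -10, -12, -9, -12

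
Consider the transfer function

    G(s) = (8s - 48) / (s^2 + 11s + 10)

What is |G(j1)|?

Substitute s = j1: numerator = -48 + j8, denominator = 9 + j11.
|G(j1)| = |-48 + j8| / |9 + j11| = 48.662 / 14.213 ≈ 3.424.

|G(j1)| ≈ 3.424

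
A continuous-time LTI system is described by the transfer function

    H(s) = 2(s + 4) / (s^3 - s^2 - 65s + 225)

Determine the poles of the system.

The poles are the roots of the denominator s^3 - s^2 - 65s + 225 = 0.
Trying s = -9: the polynomial evaluates to 0, so (s + 9) is a factor.
Dividing out leaves s^2 - 10s + 25 = 0.
Factoring the quadratic: (s - 5)^2 = 0.

s = -9, 5, 5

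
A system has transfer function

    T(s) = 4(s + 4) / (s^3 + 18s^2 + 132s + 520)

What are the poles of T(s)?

The poles are the roots of the denominator s^3 + 18s^2 + 132s + 520 = 0.
Trying s = -10: the polynomial evaluates to 0, so (s + 10) is a factor.
Dividing out leaves s^2 + 8s + 52 = 0.
The quadratic formula then gives s = -4 ± 6j.

s = -4 + 6j, -4 - 6j, -10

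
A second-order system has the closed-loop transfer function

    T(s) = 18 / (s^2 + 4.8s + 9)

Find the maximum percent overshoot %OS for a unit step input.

Comparing s^2 + 4.8s + 9 to s^2 + 2ζωₙs + ωₙ²: ωₙ = 3 rad/s and ζ = 4.8/(2·3) = 0.8.
%OS = 100·exp(−πζ/√(1−ζ²)) = 100·exp(−π·0.8/√(1−0.8²)) ≈ 1.52%.

%OS ≈ 1.52%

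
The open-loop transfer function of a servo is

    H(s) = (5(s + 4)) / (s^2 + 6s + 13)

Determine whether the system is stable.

stable

The denominator s^2 + 6s + 13 factors as (s^2 + 6s + 13), giving poles at s = -3 ± 2j.
Since all poles lie strictly in the left half-plane, the system is stable.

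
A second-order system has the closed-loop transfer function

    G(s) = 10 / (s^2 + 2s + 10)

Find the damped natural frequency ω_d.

ω_d = 3 rad/s

Comparing s^2 + 2s + 10 to s^2 + 2ζωₙs + ωₙ²: ωₙ = √10 ≈ 3.162 rad/s and ζ = 2/(2·√10) ≈ 0.3162.
ζωₙ = 2/2 = 1, so ω_d = ωₙ√(1−ζ²) = √(ωₙ² − (ζωₙ)²) = √(10 − 1²) = √9 = 3 rad/s.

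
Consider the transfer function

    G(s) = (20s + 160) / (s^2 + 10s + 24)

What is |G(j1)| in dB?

Substitute s = j1: numerator = 160 + j20, denominator = 23 + j10.
|G(j1)| = |160 + j20| / |23 + j10| = 161.25 / 25.080 ≈ 6.429.
In decibels: 20·log₁₀(6.429) ≈ 16.2 dB.

|G(j1)|_dB ≈ 16.2 dB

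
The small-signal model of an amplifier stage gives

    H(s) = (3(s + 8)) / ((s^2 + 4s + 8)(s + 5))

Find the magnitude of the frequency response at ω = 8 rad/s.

|H(j8)| ≈ 0.05578

Substitute s = j8: numerator = 24 + j24, denominator = -536 - j288.
|H(j8)| = |24 + j24| / |-536 - j288| = 33.941 / 608.47 ≈ 0.05578.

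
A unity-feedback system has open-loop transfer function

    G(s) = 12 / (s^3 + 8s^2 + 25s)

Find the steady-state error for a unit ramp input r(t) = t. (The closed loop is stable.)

e_ss = 2.083

G(s) has one pole at the origin.
This is a Type 1 system. Kv = lim_{s→0} s·G(s) = 12/25.
e_ss = 1/Kv = 1/(12/25) = 25/12 ≈ 2.083.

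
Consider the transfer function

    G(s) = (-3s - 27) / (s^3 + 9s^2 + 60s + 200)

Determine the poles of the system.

The poles are the roots of the denominator s^3 + 9s^2 + 60s + 200 = 0.
Trying s = -5: the polynomial evaluates to 0, so (s + 5) is a factor.
Dividing out leaves s^2 + 4s + 40 = 0.
The quadratic formula then gives s = -2 ± 6j.

s = -2 + 6j, -2 - 6j, -5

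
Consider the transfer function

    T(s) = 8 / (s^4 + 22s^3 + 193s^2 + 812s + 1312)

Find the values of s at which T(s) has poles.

The poles are the roots of the denominator s^4 + 22s^3 + 193s^2 + 812s + 1312 = 0.
Trying s = -8: the polynomial evaluates to 0, so (s + 8) is a factor.
Dividing out leaves s^3 + 14s^2 + 81s + 164 = 0.
This factors further as (s^2 + 10s + 41)(s + 4) = 0.

s = -8, -5 + 4j, -5 - 4j, -4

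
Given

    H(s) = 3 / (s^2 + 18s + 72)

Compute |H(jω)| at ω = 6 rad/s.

Substitute s = j6: numerator = 3, denominator = 36 + j108.
|H(j6)| = |3| / |36 + j108| = 3 / 113.84 ≈ 0.02635.

|H(j6)| ≈ 0.02635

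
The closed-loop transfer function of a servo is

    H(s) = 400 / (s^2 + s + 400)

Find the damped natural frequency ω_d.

Comparing s^2 + s + 400 to s^2 + 2ζωₙs + ωₙ²: ωₙ = 20 rad/s and ζ = 1/(2·20) = 0.025.
ζωₙ = 1/2 = 0.5, so ω_d = ωₙ√(1−ζ²) = √(ωₙ² − (ζωₙ)²) = √(400 − 0.5²) = √399.75 ≈ 19.99 rad/s.

ω_d ≈ 19.99 rad/s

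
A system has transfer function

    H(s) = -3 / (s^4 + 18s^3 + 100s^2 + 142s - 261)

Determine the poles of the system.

The poles are the roots of the denominator s^4 + 18s^3 + 100s^2 + 142s - 261 = 0.
Trying s = -9: the polynomial evaluates to 0, so (s + 9) is a factor.
Dividing out leaves s^3 + 9s^2 + 19s - 29 = 0.
This factors further as (s^2 + 10s + 29)(s - 1) = 0.

s = -5 + 2j, -5 - 2j, -9, 1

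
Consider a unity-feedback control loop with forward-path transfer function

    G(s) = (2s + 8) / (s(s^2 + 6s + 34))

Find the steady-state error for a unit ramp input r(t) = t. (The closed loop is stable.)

e_ss = 4.250

G(s) has one pole at the origin.
This is a Type 1 system. Kv = lim_{s→0} s·G(s) = 8/34 = 4/17.
e_ss = 1/Kv = 1/(4/17) = 17/4 ≈ 4.250.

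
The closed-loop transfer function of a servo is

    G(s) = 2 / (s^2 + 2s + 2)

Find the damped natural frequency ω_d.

Comparing s^2 + 2s + 2 to s^2 + 2ζωₙs + ωₙ²: ωₙ = √2 ≈ 1.414 rad/s and ζ = 2/(2·√2) ≈ 0.7071.
ζωₙ = 2/2 = 1, so ω_d = ωₙ√(1−ζ²) = √(ωₙ² − (ζωₙ)²) = √(2 − 1²) = √1 = 1 rad/s.

ω_d = 1 rad/s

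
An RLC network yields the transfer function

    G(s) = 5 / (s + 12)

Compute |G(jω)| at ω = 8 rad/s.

Substitute s = j8: numerator = 5, denominator = 12 + j8.
|G(j8)| = |5| / |12 + j8| = 5 / 14.422 ≈ 0.3467.

|G(j8)| ≈ 0.3467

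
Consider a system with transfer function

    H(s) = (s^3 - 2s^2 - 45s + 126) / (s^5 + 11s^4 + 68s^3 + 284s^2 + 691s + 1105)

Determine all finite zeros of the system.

Set the numerator to zero: s^3 - 2s^2 - 45s + 126 = 0.
Factoring: (s + 7)(s - 6)(s - 3) = 0.

s = -7, 6, 3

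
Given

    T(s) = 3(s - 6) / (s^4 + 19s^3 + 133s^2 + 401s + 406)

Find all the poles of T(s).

The poles are the roots of the denominator s^4 + 19s^3 + 133s^2 + 401s + 406 = 0.
Trying s = -2: the polynomial evaluates to 0, so (s + 2) is a factor.
Dividing out leaves s^3 + 17s^2 + 99s + 203 = 0.
This factors further as (s^2 + 10s + 29)(s + 7) = 0.

s = -5 + 2j, -5 - 2j, -2, -7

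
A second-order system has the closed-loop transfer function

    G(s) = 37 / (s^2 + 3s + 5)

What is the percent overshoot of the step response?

Comparing s^2 + 3s + 5 to s^2 + 2ζωₙs + ωₙ²: ωₙ = √5 ≈ 2.236 rad/s and ζ = 3/(2·√5) ≈ 0.6708.
%OS = 100·exp(−πζ/√(1−ζ²)) = 100·exp(−π·0.6708/√(1−0.6708²)) ≈ 5.83%.

%OS ≈ 5.83%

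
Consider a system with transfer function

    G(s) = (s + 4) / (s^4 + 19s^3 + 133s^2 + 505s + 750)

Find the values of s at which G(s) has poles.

The poles are the roots of the denominator s^4 + 19s^3 + 133s^2 + 505s + 750 = 0.
Trying s = -10: the polynomial evaluates to 0, so (s + 10) is a factor.
Dividing out leaves s^3 + 9s^2 + 43s + 75 = 0.
This factors further as (s^2 + 6s + 25)(s + 3) = 0.

s = -10, -3 ± 4j, -3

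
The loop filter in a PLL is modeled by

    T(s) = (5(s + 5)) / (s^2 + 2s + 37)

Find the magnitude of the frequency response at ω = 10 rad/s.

Substitute s = j10: numerator = 25 + j50, denominator = -63 + j20.
|T(j10)| = |25 + j50| / |-63 + j20| = 55.902 / 66.098 ≈ 0.8457.

|T(j10)| ≈ 0.8457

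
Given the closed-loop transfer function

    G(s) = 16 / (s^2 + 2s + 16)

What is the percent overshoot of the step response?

%OS ≈ 44.4%

Comparing s^2 + 2s + 16 to s^2 + 2ζωₙs + ωₙ²: ωₙ = 4 rad/s and ζ = 2/(2·4) = 0.25.
%OS = 100·exp(−πζ/√(1−ζ²)) = 100·exp(−π·0.25/√(1−0.25²)) ≈ 44.4%.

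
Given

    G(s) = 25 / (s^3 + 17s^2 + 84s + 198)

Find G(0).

G(0) = 25/198 ≈ 0.1263

Set s = 0: G(0) = (25) / (198) = 25/198.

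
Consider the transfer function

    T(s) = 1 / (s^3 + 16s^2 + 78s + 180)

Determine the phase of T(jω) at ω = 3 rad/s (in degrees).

At s = j3: numerator = 1, denominator = 36 + j207.
∠T = ∠num − ∠den = 0° − (80.134°) = -80.13°.

∠T(j3) ≈ -80.13°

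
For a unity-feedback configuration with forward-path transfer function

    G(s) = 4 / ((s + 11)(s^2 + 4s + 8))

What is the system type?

Type 0

The denominator has no factor of s at the origin — no free integrator — so this is a Type 0 system.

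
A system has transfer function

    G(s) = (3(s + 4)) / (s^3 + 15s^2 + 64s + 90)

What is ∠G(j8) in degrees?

∠G(j8) ≈ -116.6°

At s = j8: numerator = 12 + j24, denominator = -870.
∠G = ∠num − ∠den = 63.435° − (180°) = -116.6°.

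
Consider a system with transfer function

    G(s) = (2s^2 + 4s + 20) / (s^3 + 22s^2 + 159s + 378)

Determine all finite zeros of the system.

s = -1 + 3j, -1 - 3j

Set the numerator to zero: 2s^2 + 4s + 20 = 0, i.e. 2·(s^2 + 2s + 10) = 0.
Factoring: (s^2 + 2s + 10) = 0.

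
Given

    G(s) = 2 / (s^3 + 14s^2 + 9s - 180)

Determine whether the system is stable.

unstable

The denominator s^3 + 14s^2 + 9s - 180 factors as (s + 12)(s + 5)(s - 3), giving poles at s = -12, -5, 3.
Since the pole(s) at s = 3 lie in the right half-plane, the system is unstable.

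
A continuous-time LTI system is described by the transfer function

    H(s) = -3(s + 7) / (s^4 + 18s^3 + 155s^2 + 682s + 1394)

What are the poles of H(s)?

The poles are the roots of the denominator s^4 + 18s^3 + 155s^2 + 682s + 1394 = 0.
No real roots exist; factor into two real quadratics: (s^2 + 10s + 34)(s^2 + 8s + 41) = 0.
Each quadratic gives a conjugate pair via the quadratic formula.

s = -5 ± 3j, -4 ± 5j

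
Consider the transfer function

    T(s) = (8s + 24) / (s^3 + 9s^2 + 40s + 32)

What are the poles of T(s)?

s = -4 ± 4j, -1

The poles are the roots of the denominator s^3 + 9s^2 + 40s + 32 = 0.
Trying s = -1: the polynomial evaluates to 0, so (s + 1) is a factor.
Dividing out leaves s^2 + 8s + 32 = 0.
The quadratic formula then gives s = -4 ± 4j.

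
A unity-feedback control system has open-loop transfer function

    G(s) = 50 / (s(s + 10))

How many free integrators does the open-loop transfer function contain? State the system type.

The denominator has 1 factor of s at the origin (free integrator), so this is a Type 1 system.

Type 1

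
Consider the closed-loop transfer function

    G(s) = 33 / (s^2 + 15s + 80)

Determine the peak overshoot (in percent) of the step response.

%OS ≈ 0.795%

Comparing s^2 + 15s + 80 to s^2 + 2ζωₙs + ωₙ²: ωₙ = √80 ≈ 8.944 rad/s and ζ = 15/(2·√80) ≈ 0.8385.
%OS = 100·exp(−πζ/√(1−ζ²)) = 100·exp(−π·0.8385/√(1−0.8385²)) ≈ 0.795%.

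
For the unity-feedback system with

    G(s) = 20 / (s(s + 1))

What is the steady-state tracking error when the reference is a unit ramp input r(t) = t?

e_ss = 0.05000

G(s) has one pole at the origin.
This is a Type 1 system. Kv = lim_{s→0} s·G(s) = 20/1.
e_ss = 1/Kv = 1/(20) = 1/20 ≈ 0.05000.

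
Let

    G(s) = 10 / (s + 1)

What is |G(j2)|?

|G(j2)| ≈ 4.472

Substitute s = j2: numerator = 10, denominator = 1 + j2.
|G(j2)| = |10| / |1 + j2| = 10 / 2.2361 ≈ 4.472.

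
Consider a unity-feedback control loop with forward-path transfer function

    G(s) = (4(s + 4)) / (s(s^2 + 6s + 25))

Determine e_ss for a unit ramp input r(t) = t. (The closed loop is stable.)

G(s) has one pole at the origin.
This is a Type 1 system. Kv = lim_{s→0} s·G(s) = 16/25.
e_ss = 1/Kv = 1/(16/25) = 25/16 ≈ 1.562.

e_ss = 1.562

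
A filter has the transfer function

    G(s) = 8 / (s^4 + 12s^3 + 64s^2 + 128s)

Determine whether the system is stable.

The denominator s^4 + 12s^3 + 64s^2 + 128s factors as s(s^2 + 8s + 32)(s + 4), giving poles at s = 0, -4 + 4j, -4 - 4j, -4.
Since the simple pole(s) at s = 0 lie on the jω-axis with none in the right half-plane, the system is marginally stable.

marginally stable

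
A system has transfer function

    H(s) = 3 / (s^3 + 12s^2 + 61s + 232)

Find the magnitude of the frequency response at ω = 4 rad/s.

Substitute s = j4: numerator = 3, denominator = 40 + j180.
|H(j4)| = |3| / |40 + j180| = 3 / 184.39 ≈ 0.01627.

|H(j4)| ≈ 0.01627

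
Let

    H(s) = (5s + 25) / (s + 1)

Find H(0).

H(0) = 25

Set s = 0: H(0) = (25) / (1) = 25.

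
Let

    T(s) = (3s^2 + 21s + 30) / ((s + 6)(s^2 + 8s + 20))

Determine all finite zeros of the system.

s = -2, -5

Set the numerator to zero: 3s^2 + 21s + 30 = 0, i.e. 3·(s^2 + 7s + 10) = 0.
Factoring: (s + 2)(s + 5) = 0.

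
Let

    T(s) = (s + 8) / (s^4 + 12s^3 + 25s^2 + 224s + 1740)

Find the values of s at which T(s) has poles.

s = 2 ± 5j, -10, -6

The poles are the roots of the denominator s^4 + 12s^3 + 25s^2 + 224s + 1740 = 0.
Trying s = -10: the polynomial evaluates to 0, so (s + 10) is a factor.
Dividing out leaves s^3 + 2s^2 + 5s + 174 = 0.
This factors further as (s^2 - 4s + 29)(s + 6) = 0.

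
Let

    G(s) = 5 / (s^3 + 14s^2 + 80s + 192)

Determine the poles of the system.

The poles are the roots of the denominator s^3 + 14s^2 + 80s + 192 = 0.
Trying s = -6: the polynomial evaluates to 0, so (s + 6) is a factor.
Dividing out leaves s^2 + 8s + 32 = 0.
The quadratic formula then gives s = -4 ± 4j.

s = -4 + 4j, -4 - 4j, -6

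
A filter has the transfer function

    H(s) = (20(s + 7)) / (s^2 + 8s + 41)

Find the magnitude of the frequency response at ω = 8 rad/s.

Substitute s = j8: numerator = 140 + j160, denominator = -23 + j64.
|H(j8)| = |140 + j160| / |-23 + j64| = 212.60 / 68.007 ≈ 3.126.

|H(j8)| ≈ 3.126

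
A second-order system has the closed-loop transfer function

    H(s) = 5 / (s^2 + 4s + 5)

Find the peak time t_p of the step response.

t_p ≈ 3.142 s

Comparing s^2 + 4s + 5 to s^2 + 2ζωₙs + ωₙ²: ωₙ = √5 ≈ 2.236 rad/s and ζ = 4/(2·√5) ≈ 0.8944.
ζωₙ = 4/2 = 2, so ω_d = ωₙ√(1−ζ²) = √(ωₙ² − (ζωₙ)²) = √(5 − 2²) = √1 = 1 rad/s.
t_p = π/ω_d = π/1 ≈ 3.142 s.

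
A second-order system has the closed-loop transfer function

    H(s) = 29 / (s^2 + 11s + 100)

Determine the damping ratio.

Compare the denominator to the standard form s^2 + 2ζωₙs + ωₙ².
ωₙ² = 100, so ωₙ = 10 rad/s.
2ζωₙ = 11, so ζ = 11/(2·10) = 0.55.

ζ = 0.55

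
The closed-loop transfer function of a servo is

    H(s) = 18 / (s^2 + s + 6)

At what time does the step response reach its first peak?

Comparing s^2 + s + 6 to s^2 + 2ζωₙs + ωₙ²: ωₙ = √6 ≈ 2.449 rad/s and ζ = 1/(2·√6) ≈ 0.2041.
ζωₙ = 1/2 = 0.5, so ω_d = ωₙ√(1−ζ²) = √(ωₙ² − (ζωₙ)²) = √(6 − 0.5²) = √5.75 ≈ 2.398 rad/s.
t_p = π/ω_d = π/2.398 ≈ 1.310 s.

t_p ≈ 1.310 s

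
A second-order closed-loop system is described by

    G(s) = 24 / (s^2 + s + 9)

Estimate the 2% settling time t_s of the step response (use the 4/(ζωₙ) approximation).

Comparing s^2 + s + 9 to s^2 + 2ζωₙs + ωₙ²: ωₙ = 3 rad/s and ζ = 1/(2·3) ≈ 0.1667.
ζωₙ = 1/2 = 0.5, so t_s ≈ 4/(ζωₙ) = 4/0.5 = 8 s.

t_s ≈ 8 s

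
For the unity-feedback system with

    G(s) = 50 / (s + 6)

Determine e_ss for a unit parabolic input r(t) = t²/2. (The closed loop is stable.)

e_ss = ∞

G(s) has no poles at the origin.
This is a Type 0 system; Ka = lim_{s→0} s^2·G(s) = 0, so the steady-state error for a parabola input is infinite.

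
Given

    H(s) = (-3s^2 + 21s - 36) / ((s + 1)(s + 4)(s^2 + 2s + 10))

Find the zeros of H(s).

Set the numerator to zero: -3s^2 + 21s - 36 = 0, i.e. -3·(s^2 - 7s + 12) = 0.
Factoring: (s - 4)(s - 3) = 0.

s = 4, 3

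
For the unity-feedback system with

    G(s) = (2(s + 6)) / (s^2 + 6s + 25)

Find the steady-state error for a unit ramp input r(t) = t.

G(s) has no poles at the origin.
This is a Type 0 system; Kv = lim_{s→0} s·G(s) = 0, so the steady-state error for a ramp input is infinite.

e_ss = ∞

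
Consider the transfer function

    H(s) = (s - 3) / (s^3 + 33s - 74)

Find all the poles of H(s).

The poles are the roots of the denominator s^3 + 33s - 74 = 0.
Trying s = 2: the polynomial evaluates to 0, so (s - 2) is a factor.
Dividing out leaves s^2 + 2s + 37 = 0.
The quadratic formula then gives s = -1 ± 6j.

s = -1 + 6j, -1 - 6j, 2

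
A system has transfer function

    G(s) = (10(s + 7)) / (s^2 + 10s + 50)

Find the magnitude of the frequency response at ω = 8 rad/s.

|G(j8)| ≈ 1.309

Substitute s = j8: numerator = 70 + j80, denominator = -14 + j80.
|G(j8)| = |70 + j80| / |-14 + j80| = 106.30 / 81.216 ≈ 1.309.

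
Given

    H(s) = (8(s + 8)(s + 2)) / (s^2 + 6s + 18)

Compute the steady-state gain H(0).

Set s = 0: H(0) = (128) / (18) = 64/9.

H(0) = 64/9 ≈ 7.111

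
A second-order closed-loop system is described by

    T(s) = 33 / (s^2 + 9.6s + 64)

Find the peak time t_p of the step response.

t_p ≈ 0.4909 s

Comparing s^2 + 9.6s + 64 to s^2 + 2ζωₙs + ωₙ²: ωₙ = 8 rad/s and ζ = 9.6/(2·8) = 0.6.
ζωₙ = 9.6/2 = 4.8, so ω_d = ωₙ√(1−ζ²) = √(ωₙ² − (ζωₙ)²) = √(64 − 4.8²) = √40.96 = 6.400 rad/s.
t_p = π/ω_d = π/6.400 ≈ 0.4909 s.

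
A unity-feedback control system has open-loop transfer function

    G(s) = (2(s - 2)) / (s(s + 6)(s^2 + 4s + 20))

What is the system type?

Type 1

The denominator has 1 factor of s at the origin (free integrator), so this is a Type 1 system.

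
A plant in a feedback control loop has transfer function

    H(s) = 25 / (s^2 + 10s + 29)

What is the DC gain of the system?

H(0) = 25/29 ≈ 0.8621

Set s = 0: H(0) = (25) / (29) = 25/29.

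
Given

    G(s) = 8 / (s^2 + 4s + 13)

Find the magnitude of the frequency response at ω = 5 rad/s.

|G(j5)| ≈ 0.3430

Substitute s = j5: numerator = 8, denominator = -12 + j20.
|G(j5)| = |8| / |-12 + j20| = 8 / 23.324 ≈ 0.3430.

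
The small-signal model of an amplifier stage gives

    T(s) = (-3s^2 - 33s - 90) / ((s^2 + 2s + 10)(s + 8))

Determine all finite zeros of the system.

Set the numerator to zero: -3s^2 - 33s - 90 = 0, i.e. -3·(s^2 + 11s + 30) = 0.
Factoring: (s + 5)(s + 6) = 0.

s = -5, -6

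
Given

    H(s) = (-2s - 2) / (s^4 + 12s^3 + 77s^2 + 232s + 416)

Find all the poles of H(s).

s = -4 ± 4j, -2 ± 3j

The poles are the roots of the denominator s^4 + 12s^3 + 77s^2 + 232s + 416 = 0.
No real roots exist; factor into two real quadratics: (s^2 + 8s + 32)(s^2 + 4s + 13) = 0.
Each quadratic gives a conjugate pair via the quadratic formula.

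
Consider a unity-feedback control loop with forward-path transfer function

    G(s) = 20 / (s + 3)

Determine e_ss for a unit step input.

G(s) has no poles at the origin.
This is a Type 0 system. Kp = lim_{s→0} G(s) = 20/3.
e_ss = 1/(1 + Kp) = 1/(1 + 20/3) = 3/23 ≈ 0.1304.

e_ss = 0.1304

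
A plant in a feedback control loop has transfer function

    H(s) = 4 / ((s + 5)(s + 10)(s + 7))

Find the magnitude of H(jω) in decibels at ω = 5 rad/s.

Substitute s = j5: numerator = 4, denominator = -200 + j650.
|H(j5)| = |4| / |-200 + j650| = 4 / 680.07 ≈ 0.005882.
In decibels: 20·log₁₀(0.005882) ≈ -44.6 dB.

|H(j5)|_dB ≈ -44.6 dB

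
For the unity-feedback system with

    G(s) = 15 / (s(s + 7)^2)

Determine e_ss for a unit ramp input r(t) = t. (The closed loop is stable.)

e_ss = 3.267

G(s) has one pole at the origin.
This is a Type 1 system. Kv = lim_{s→0} s·G(s) = 15/49.
e_ss = 1/Kv = 1/(15/49) = 49/15 ≈ 3.267.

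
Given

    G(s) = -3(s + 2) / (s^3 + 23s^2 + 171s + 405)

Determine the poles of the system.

s = -9, -5, -9

The poles are the roots of the denominator s^3 + 23s^2 + 171s + 405 = 0.
Trying s = -9: the polynomial evaluates to 0, so (s + 9) is a factor.
Dividing out leaves s^2 + 14s + 45 = 0.
Factoring the quadratic: (s + 5)(s + 9) = 0.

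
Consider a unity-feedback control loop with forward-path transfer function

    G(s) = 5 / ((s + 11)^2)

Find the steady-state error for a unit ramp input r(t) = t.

e_ss = ∞

G(s) has no poles at the origin.
This is a Type 0 system; Kv = lim_{s→0} s·G(s) = 0, so the steady-state error for a ramp input is infinite.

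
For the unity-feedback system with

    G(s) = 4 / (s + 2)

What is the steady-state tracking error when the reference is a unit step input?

G(s) has no poles at the origin.
This is a Type 0 system. Kp = lim_{s→0} G(s) = 4/2 = 2.
e_ss = 1/(1 + Kp) = 1/(1 + 2) = 1/3 ≈ 0.3333.

e_ss = 0.3333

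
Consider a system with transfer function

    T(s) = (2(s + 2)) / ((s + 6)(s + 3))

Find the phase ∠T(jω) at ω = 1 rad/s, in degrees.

∠T(j1) ≈ -1.332°

At s = j1: numerator = 4 + j2, denominator = 17 + j9.
∠T = ∠num − ∠den = 26.565° − (27.897°) = -1.332°.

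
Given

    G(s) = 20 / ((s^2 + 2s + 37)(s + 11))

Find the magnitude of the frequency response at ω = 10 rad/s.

|G(j10)| ≈ 0.02035

Substitute s = j10: numerator = 20, denominator = -893 - j410.
|G(j10)| = |20| / |-893 - j410| = 20 / 982.62 ≈ 0.02035.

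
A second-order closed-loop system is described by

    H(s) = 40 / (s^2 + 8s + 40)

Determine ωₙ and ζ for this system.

Compare the denominator to the standard form s^2 + 2ζωₙs + ωₙ².
ωₙ² = 40, so ωₙ = √40 ≈ 6.325 rad/s.
2ζωₙ = 8, so ζ = 8/(2·√40) ≈ 0.6325.

ωₙ ≈ 6.325 rad/s, ζ ≈ 0.6325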